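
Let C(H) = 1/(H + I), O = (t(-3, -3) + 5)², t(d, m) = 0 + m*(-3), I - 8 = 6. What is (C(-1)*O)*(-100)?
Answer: -19600/13 ≈ -1507.7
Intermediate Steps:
I = 14 (I = 8 + 6 = 14)
t(d, m) = -3*m (t(d, m) = 0 - 3*m = -3*m)
O = 196 (O = (-3*(-3) + 5)² = (9 + 5)² = 14² = 196)
C(H) = 1/(14 + H) (C(H) = 1/(H + 14) = 1/(14 + H))
(C(-1)*O)*(-100) = (196/(14 - 1))*(-100) = (196/13)*(-100) = -19600/13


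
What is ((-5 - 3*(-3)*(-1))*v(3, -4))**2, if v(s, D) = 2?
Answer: 784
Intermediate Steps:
((-5 - 3*(-3)*(-1))*v(3, -4))**2 = ((-5 - 3*(-3)*(-1))*2)**2 = ((-5 + 9*(-1))*2)**2 = ((-5 - 9)*2)**2 = (-14*2)**2 = (-28)**2 = 784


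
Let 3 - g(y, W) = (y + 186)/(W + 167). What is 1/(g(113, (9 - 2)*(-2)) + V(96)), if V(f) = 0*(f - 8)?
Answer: 153/160 ≈ 0.95625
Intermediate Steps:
g(y, W) = 3 - (186 + y)/(167 + W) (g(y, W) = 3 - (y + 186)/(W + 167) = 3 - (186 + y)/(167 + W))
V(f) = 0 (V(f) = 0*(-8 + f) = 0)
1/(g(113, (9 - 2)*(-2)) + V(96)) = 1/((315 - 1*113 + 3*((9 - 2)*(-2)))/(167 + (9 - 2)*(-2)) + 0) = 1/((315 - 113 + 3*(7*(-2)))/(167 + 7*(-2)) + 0) = 1/((315 - 113 + 3*(-14))/(167 - 14) + 0) = 1/((315 - 113 - 42)/153 + 0) = 1/((1/153)*160 + 0) = 1/(160/153 + 0) = 1/(160/153) = 153/160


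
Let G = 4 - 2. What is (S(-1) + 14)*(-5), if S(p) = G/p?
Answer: -60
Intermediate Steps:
G = 2
S(p) = 2/p
(S(-1) + 14)*(-5) = (2/(-1) + 14)*(-5) = (2*(-1) + 14)*(-5) = (-2 + 14)*(-5) = 12*(-5) = -60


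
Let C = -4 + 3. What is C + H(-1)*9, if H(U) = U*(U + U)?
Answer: 17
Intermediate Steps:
C = -1
H(U) = 2*U**2 (H(U) = U*(2*U) = 2*U**2)
C + H(-1)*9 = -1 + (2*(-1)**2)*9 = -1 + (2*1)*9 = -1 + 2*9 = -1 + 18 = 17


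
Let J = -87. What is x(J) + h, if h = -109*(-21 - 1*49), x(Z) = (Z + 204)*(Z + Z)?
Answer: -12728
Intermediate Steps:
x(Z) = 2*Z*(204 + Z) (x(Z) = (204 + Z)*(2*Z) = 2*Z*(204 + Z))
h = 7630 (h = -109*(-21 - 49) = -109*(-70) = 7630)
x(J) + h = 2*(-87)*(204 - 87) + 7630 = 2*(-87)*117 + 7630 = -20358 + 7630 = -12728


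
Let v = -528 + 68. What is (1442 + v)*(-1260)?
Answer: -1237320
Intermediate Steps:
v = -460
(1442 + v)*(-1260) = (1442 - 460)*(-1260) = 982*(-1260) = -1237320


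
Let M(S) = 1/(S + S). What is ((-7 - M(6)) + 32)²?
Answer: 89401/144 ≈ 620.84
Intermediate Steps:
M(S) = 1/(2*S)
((-7 - M(6)) + 32)² = ((-7 - 1/(2*6)) + 32)² = ((-7 - 1*1/12) + 32)² = ((-7 - 1/12) + 32)² = (-85/12 + 32)² = (299/12)² = 89401/144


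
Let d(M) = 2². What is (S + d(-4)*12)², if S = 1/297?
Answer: 203262049/88209 ≈ 2304.3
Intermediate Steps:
d(M) = 4
S = 1/297 ≈ 0.0033670
(S + d(-4)*12)² = (1/297 + 4*12)² = (1/297 + 48)² = (14257/297)² = 203262049/88209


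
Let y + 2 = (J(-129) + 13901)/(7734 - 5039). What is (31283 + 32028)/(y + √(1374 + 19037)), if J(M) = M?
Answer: -11819530590/1224589631 + 3800242775*√20411/1224589631 ≈ 433.70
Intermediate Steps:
y = 762/245 (y = -2 + (-129 + 13901)/(7734 - 5039) = -2 + 13772/2695 = -2 + 13772*(1/2695) = -2 + 1252/245 = 762/245 ≈ 3.1102)
(31283 + 32028)/(y + √(1374 + 19037)) = (31283 + 32028)/(762/245 + √(1374 + 19037)) = 63311/(762/245 + √20411)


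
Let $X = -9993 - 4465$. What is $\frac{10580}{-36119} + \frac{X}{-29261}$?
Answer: $\frac{212627122}{1056878059} \approx 0.20118$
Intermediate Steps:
$X = -14458$ ($X = -9993 - 4465 = -14458$)
$\frac{10580}{-36119} + \frac{X}{-29261} = \frac{10580}{-36119} - \frac{14458}{-29261} = 10580 \left(- \frac{1}{36119}\right) - - \frac{14458}{29261} = - \frac{10580}{36119} + \frac{14458}{29261} = \frac{212627122}{1056878059}$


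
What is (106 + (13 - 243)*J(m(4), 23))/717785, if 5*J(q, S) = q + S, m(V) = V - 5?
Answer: -906/717785 ≈ -0.0012622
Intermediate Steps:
m(V) = -5 + V
J(q, S) = S/5 + q/5 (J(q, S) = (q + S)/5 = (S + q)/5 = S/5 + q/5)
(106 + (13 - 243)*J(m(4), 23))/717785 = (106 + (13 - 243)*((⅕)*23 + (-5 + 4)/5))/717785 = (106 - 230*(23/5 + (⅕)*(-1)))*(1/717785) = (106 - 230*(23/5 - ⅕))*(1/717785) = (106 - 230*22/5)*(1/717785) = (106 - 1012)*(1/717785) = -906*1/717785 = -906/717785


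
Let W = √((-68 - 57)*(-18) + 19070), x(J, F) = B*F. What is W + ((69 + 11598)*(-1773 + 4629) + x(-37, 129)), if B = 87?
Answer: 33332175 + 2*√5330 ≈ 3.3332e+7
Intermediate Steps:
x(J, F) = 87*F
W = 2*√5330 (W = √(-125*(-18) + 19070) = √(2250 + 19070) = √21320 = 2*√5330 ≈ 146.01)
W + ((69 + 11598)*(-1773 + 4629) + x(-37, 129)) = 2*√5330 + ((69 + 11598)*(-1773 + 4629) + 87*129) = 2*√5330 + (11667*2856 + 11223) = 2*√5330 + (33320952 + 11223) = 2*√5330 + 33332175 = 33332175 + 2*√5330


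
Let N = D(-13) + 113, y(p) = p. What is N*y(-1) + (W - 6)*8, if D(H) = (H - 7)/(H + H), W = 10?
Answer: -1063/13 ≈ -81.769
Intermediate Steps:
D(H) = (-7 + H)/(2*H) (D(H) = (-7 + H)/((2*H)) = (-7 + H)*(1/(2*H)) = (-7 + H)/(2*H))
N = 1479/13 (N = (1/2)*(-7 - 13)/(-13) + 113 = (1/2)*(-1/13)*(-20) + 113 = 10/13 + 113 = 1479/13 ≈ 113.77)
N*y(-1) + (W - 6)*8 = (1479/13)*(-1) + (10 - 6)*8 = -1479/13 + 4*8 = -1479/13 + 32 = -1063/13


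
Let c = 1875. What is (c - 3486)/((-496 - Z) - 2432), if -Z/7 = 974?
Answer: -1611/3890 ≈ -0.41414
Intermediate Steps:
Z = -6818 (Z = -7*974 = -6818)
(c - 3486)/((-496 - Z) - 2432) = (1875 - 3486)/((-496 - 1*(-6818)) - 2432) = -1611/((-496 + 6818) - 2432) = -1611/(6322 - 2432) = -1611/3890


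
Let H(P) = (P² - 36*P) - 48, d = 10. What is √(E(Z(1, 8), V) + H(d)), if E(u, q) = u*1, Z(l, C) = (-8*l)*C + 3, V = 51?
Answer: 3*I*√41 ≈ 19.209*I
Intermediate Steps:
Z(l, C) = 3 - 8*C*l (Z(l, C) = -8*C*l + 3 = 3 - 8*C*l)
E(u, q) = u
H(P) = -48 + P² - 36*P
√(E(Z(1, 8), V) + H(d)) = √((3 - 8*8*1) + (-48 + 10² - 36*10)) = √((3 - 64) + (-48 + 100 - 360)) = √(-61 - 308) = √(-369) = 3*I*√41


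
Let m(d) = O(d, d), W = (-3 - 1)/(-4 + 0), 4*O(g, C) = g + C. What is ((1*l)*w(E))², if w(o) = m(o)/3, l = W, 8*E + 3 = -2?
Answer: 25/2304 ≈ 0.010851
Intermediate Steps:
E = -5/8 (E = -3/8 + (⅛)*(-2) = -3/8 - ¼ = -5/8 ≈ -0.62500)
O(g, C) = C/4 + g/4 (O(g, C) = (g + C)/4 = (C + g)/4 = C/4 + g/4)
W = 1 (W = -4/(-4) = -4*(-¼) = 1)
l = 1
m(d) = d/2 (m(d) = d/4 + d/4 = d/2)
w(o) = o/6 (w(o) = (o/2)/3 = (o/2)*(⅓) = o/6)
((1*l)*w(E))² = ((1*1)*((⅙)*(-5/8)))² = (1*(-5/48))² = (-5/48)² = 25/2304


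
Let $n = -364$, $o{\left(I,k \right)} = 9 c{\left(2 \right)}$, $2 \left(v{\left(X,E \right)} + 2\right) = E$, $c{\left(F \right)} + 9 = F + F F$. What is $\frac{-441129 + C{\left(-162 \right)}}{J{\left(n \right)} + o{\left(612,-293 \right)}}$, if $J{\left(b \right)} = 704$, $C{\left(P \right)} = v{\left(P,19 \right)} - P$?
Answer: $- \frac{881919}{1354} \approx -651.34$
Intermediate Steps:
$c{\left(F \right)} = -9 + F + F^{2}$ ($c{\left(F \right)} = -9 + \left(F + F F\right) = -9 + \left(F + F^{2}\right) = -9 + F + F^{2}$)
$v{\left(X,E \right)} = -2 + \frac{E}{2}$
$o{\left(I,k \right)} = -27$ ($o{\left(I,k \right)} = 9 \left(-9 + 2 + 2^{2}\right) = 9 \left(-9 + 2 + 4\right) = 9 \left(-3\right) = -27$)
$C{\left(P \right)} = \frac{15}{2} - P$ ($C{\left(P \right)} = \left(-2 + \frac{1}{2} \cdot 19\right) - P = \left(-2 + \frac{19}{2}\right) - P = \frac{15}{2} - P$)
$\frac{-441129 + C{\left(-162 \right)}}{J{\left(n \right)} + o{\left(612,-293 \right)}} = \frac{-441129 + \left(\frac{15}{2} - -162\right)}{704 - 27} = \frac{-441129 + \left(\frac{15}{2} + 162\right)}{677} = \left(-441129 + \frac{339}{2}\right) \frac{1}{677} = \left(- \frac{881919}{2}\right) \frac{1}{677} = - \frac{881919}{1354}$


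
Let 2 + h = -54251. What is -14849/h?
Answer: 14849/54253 ≈ 0.27370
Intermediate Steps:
h = -54253 (h = -2 - 54251 = -54253)
-14849/h = -14849/(-54253) = -14849*(-1/54253) = 14849/54253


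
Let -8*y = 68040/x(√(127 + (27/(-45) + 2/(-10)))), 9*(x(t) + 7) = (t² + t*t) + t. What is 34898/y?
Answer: -33048406/382725 - 34898*√3155/382725 ≈ -91.472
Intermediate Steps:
x(t) = -7 + t/9 + 2*t²/9 (x(t) = -7 + ((t² + t*t) + t)/9 = -7 + ((t² + t²) + t)/9 = -7 + (2*t² + t)/9 = -7 + (t + 2*t²)/9 = -7 + (t/9 + 2*t²/9) = -7 + t/9 + 2*t²/9)
y = -8505/(947/45 + √3155/45) (y = -8505/(-7 + √(127 + (27/(-45) + 2/(-10)))/9 + 2*(√(127 + (27/(-45) + 2/(-10))))²/9) = -8505/(-7 + √(127 + (27*(-1/45) + 2*(-⅒)))/9 + 2*(√(127 + (27*(-1/45) + 2*(-⅒))))²/9) = -8505/(-7 + √(127 + (-⅗ - ⅕))/9 + 2*(√(127 + (-⅗ - ⅕)))²/9) = -8505/(-7 + √(127 - ⅘)/9 + 2*(√(127 - ⅘))²/9) = -8505/(-7 + √(631/5)/9 + 2*(√(631/5))²/9) = -8505/(-7 + (√3155/5)/9 + 2*(√3155/5)²/9) = -8505/(-7 + √3155/45 + (2/9)*(631/5)) = -8505/(-7 + √3155/45 + 1262/45) = -8505/(947/45 + √3155/45) ≈ -381.52)
34898/y = 34898/(-362440575/893654 + 382725*√3155/893654)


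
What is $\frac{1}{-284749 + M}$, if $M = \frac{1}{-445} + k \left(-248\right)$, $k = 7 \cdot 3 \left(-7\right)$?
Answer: $- \frac{445}{110490386} \approx -4.0275 \cdot 10^{-6}$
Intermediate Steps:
$k = -147$ ($k = 21 \left(-7\right) = -147$)
$M = \frac{16222919}{445}$ ($M = \frac{1}{-445} - -36456 = - \frac{1}{445} + 36456 = \frac{16222919}{445} \approx 36456.0$)
$\frac{1}{-284749 + M} = \frac{1}{-284749 + \frac{16222919}{445}} = \frac{1}{- \frac{110490386}{445}} = - \frac{445}{110490386}$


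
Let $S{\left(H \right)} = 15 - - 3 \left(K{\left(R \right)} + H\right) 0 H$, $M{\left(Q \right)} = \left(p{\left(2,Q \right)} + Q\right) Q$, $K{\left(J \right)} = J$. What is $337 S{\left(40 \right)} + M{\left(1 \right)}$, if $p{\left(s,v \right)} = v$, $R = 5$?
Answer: $5057$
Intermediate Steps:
$M{\left(Q \right)} = 2 Q^{2}$ ($M{\left(Q \right)} = \left(Q + Q\right) Q = 2 Q Q = 2 Q^{2}$)
$S{\left(H \right)} = 15$ ($S{\left(H \right)} = 15 - - 3 \left(5 + H\right) 0 H = 15 - \left(-15 - 3 H\right) 0 H = 15 - 0 H = 15 - 0 = 15 + 0 = 15$)
$337 S{\left(40 \right)} + M{\left(1 \right)} = 337 \cdot 15 + 2 \cdot 1^{2} = 5055 + 2 \cdot 1 = 5055 + 2 = 5057$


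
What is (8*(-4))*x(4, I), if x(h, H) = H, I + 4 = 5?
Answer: -32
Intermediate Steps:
I = 1 (I = -4 + 5 = 1)
(8*(-4))*x(4, I) = (8*(-4))*1 = -32*1 = -32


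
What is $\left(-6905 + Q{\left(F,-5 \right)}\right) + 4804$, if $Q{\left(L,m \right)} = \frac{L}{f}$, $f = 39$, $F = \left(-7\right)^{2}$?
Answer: $- \frac{81890}{39} \approx -2099.7$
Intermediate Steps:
$F = 49$
$Q{\left(L,m \right)} = \frac{L}{39}$
$\left(-6905 + Q{\left(F,-5 \right)}\right) + 4804 = \left(-6905 + \frac{1}{39} \cdot 49\right) + 4804 = \left(-6905 + \frac{49}{39}\right) + 4804 = - \frac{269246}{39} + 4804 = - \frac{81890}{39}$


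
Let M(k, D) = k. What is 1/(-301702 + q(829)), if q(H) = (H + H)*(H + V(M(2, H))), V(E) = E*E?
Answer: 1/1079412 ≈ 9.2643e-7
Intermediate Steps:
V(E) = E**2
q(H) = 2*H*(4 + H) (q(H) = (H + H)*(H + 2**2) = (2*H)*(H + 4) = (2*H)*(4 + H) = 2*H*(4 + H))
1/(-301702 + q(829)) = 1/(-301702 + 2*829*(4 + 829)) = 1/(-301702 + 2*829*833) = 1/(-301702 + 1381114) = 1/1079412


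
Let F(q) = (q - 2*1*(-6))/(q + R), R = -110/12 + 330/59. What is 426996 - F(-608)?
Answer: 620423772/1453 ≈ 4.2700e+5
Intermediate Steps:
R = -1265/354 (R = -110*1/12 + 330*(1/59) = -55/6 + 330/59 = -1265/354 ≈ -3.5734)
F(q) = (12 + q)/(-1265/354 + q) (F(q) = (q - 2*1*(-6))/(q - 1265/354) = (q - 2*(-6))/(-1265/354 + q) = (q + 12)/(-1265/354 + q) = (12 + q)/(-1265/354 + q))
426996 - F(-608) = 426996 - 354*(12 - 608)/(-1265 + 354*(-608)) = 426996 - 354*(-596)/(-1265 - 215232) = 426996 - 354*(-596)/(-216497) = 426996 - 354*(-1)*(-596)/216497 = 426996 - 1*1416/1453 = 426996 - 1416/1453 = 620423772/1453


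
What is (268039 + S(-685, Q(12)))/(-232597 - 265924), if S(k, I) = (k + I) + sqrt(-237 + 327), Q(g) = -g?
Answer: -267342/498521 - 3*sqrt(10)/498521 ≈ -0.53629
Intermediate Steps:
S(k, I) = I + k + 3*sqrt(10) (S(k, I) = (I + k) + sqrt(90) = (I + k) + 3*sqrt(10) = I + k + 3*sqrt(10))
(268039 + S(-685, Q(12)))/(-232597 - 265924) = (268039 + (-1*12 - 685 + 3*sqrt(10)))/(-232597 - 265924) = (268039 + (-12 - 685 + 3*sqrt(10)))/(-498521) = (268039 + (-697 + 3*sqrt(10)))*(-1/498521) = (267342 + 3*sqrt(10))*(-1/498521) = -267342/498521 - 3*sqrt(10)/498521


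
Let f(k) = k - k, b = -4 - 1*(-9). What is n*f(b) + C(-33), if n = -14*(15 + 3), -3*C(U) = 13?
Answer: -13/3 ≈ -4.3333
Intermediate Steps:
C(U) = -13/3 (C(U) = -⅓*13 = -13/3)
n = -252 (n = -14*18 = -252)
b = 5 (b = -4 + 9 = 5)
f(k) = 0
n*f(b) + C(-33) = -252*0 - 13/3 = 0 - 13/3 = -13/3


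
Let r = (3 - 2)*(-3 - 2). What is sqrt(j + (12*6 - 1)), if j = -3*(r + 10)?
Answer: 2*sqrt(14) ≈ 7.4833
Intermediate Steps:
r = -5 (r = 1*(-5) = -5)
j = -15 (j = -3*(-5 + 10) = -3*5 = -15)
sqrt(j + (12*6 - 1)) = sqrt(-15 + (12*6 - 1)) = sqrt(-15 + (72 - 1)) = sqrt(-15 + 71) = sqrt(56) = 2*sqrt(14)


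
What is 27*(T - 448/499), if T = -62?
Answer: -847422/499 ≈ -1698.2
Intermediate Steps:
27*(T - 448/499) = 27*(-62 - 448/499) = 27*(-31386/499) = -847422/499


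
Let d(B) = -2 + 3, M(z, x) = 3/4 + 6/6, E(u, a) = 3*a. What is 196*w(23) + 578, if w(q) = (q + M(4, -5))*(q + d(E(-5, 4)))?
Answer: 117002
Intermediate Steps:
M(z, x) = 7/4 (M(z, x) = 3*(¼) + 6*(⅙) = ¾ + 1 = 7/4)
d(B) = 1
w(q) = (1 + q)*(7/4 + q) (w(q) = (q + 7/4)*(q + 1) = (7/4 + q)*(1 + q) = (1 + q)*(7/4 + q))
196*w(23) + 578 = 196*(7/4 + 23² + (11/4)*23) + 578 = 196*(7/4 + 529 + 253/4) + 578 = 196*594 + 578 = 116424 + 578 = 117002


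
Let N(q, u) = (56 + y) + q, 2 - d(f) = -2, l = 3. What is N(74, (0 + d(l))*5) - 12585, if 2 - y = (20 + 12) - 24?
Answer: -12461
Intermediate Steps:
d(f) = 4 (d(f) = 2 - 1*(-2) = 2 + 2 = 4)
y = -6 (y = 2 - ((20 + 12) - 24) = 2 - (32 - 24) = 2 - 1*8 = 2 - 8 = -6)
N(q, u) = 50 + q (N(q, u) = (56 - 6) + q = 50 + q)
N(74, (0 + d(l))*5) - 12585 = (50 + 74) - 12585 = 124 - 12585 = -12461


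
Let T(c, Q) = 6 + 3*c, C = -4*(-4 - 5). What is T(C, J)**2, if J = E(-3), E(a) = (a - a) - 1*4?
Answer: 12996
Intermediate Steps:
E(a) = -4 (E(a) = 0 - 4 = -4)
J = -4
C = 36 (C = -4*(-9) = 36)
T(C, J)**2 = (6 + 3*36)**2 = (6 + 108)**2 = 114**2 = 12996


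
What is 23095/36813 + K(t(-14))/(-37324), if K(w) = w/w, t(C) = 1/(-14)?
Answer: 123137281/196286916 ≈ 0.62733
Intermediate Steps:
t(C) = -1/14
K(w) = 1
23095/36813 + K(t(-14))/(-37324) = 23095/36813 + 1/(-37324) = 23095*(1/36813) + 1*(-1/37324) = 23095/36813 - 1/37324 = 123137281/196286916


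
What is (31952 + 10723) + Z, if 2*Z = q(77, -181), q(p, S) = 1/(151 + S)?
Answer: 2560499/60 ≈ 42675.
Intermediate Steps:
Z = -1/60 (Z = 1/(2*(151 - 181)) = (½)/(-30) = (½)*(-1/30) = -1/60 ≈ -0.016667)
(31952 + 10723) + Z = (31952 + 10723) - 1/60 = 42675 - 1/60 = 2560499/60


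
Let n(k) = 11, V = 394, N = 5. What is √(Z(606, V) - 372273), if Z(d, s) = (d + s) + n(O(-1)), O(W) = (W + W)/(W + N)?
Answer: I*√371262 ≈ 609.31*I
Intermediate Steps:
O(W) = 2*W/(5 + W) (O(W) = (W + W)/(W + 5) = (2*W)/(5 + W) = 2*W/(5 + W))
Z(d, s) = 11 + d + s (Z(d, s) = (d + s) + 11 = 11 + d + s)
√(Z(606, V) - 372273) = √((11 + 606 + 394) - 372273) = √(1011 - 372273) = √(-371262) = I*√371262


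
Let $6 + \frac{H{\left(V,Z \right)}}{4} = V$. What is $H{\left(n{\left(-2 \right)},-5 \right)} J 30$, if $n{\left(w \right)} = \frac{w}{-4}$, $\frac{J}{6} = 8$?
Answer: $-31680$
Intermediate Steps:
$J = 48$ ($J = 6 \cdot 8 = 48$)
$n{\left(w \right)} = - \frac{w}{4}$ ($n{\left(w \right)} = w \left(- \frac{1}{4}\right) = - \frac{w}{4}$)
$H{\left(V,Z \right)} = -24 + 4 V$
$H{\left(n{\left(-2 \right)},-5 \right)} J 30 = \left(-24 + 4 \left(\left(- \frac{1}{4}\right) \left(-2\right)\right)\right) 48 \cdot 30 = \left(-24 + 4 \cdot \frac{1}{2}\right) 48 \cdot 30 = \left(-24 + 2\right) 48 \cdot 30 = \left(-22\right) 48 \cdot 30 = \left(-1056\right) 30 = -31680$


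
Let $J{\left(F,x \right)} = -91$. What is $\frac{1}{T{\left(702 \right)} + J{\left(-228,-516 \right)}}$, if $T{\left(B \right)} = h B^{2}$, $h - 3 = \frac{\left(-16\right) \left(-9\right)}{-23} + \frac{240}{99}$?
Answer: $- \frac{253}{104333203} \approx -2.4249 \cdot 10^{-6}$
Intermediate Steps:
$h = - \frac{635}{759}$ ($h = 3 + \left(\frac{\left(-16\right) \left(-9\right)}{-23} + \frac{240}{99}\right) = 3 + \left(144 \left(- \frac{1}{23}\right) + 240 \cdot \frac{1}{99}\right) = 3 + \left(- \frac{144}{23} + \frac{80}{33}\right) = 3 - \frac{2912}{759} = - \frac{635}{759} \approx -0.83663$)
$T{\left(B \right)} = - \frac{635 B^{2}}{759}$
$\frac{1}{T{\left(702 \right)} + J{\left(-228,-516 \right)}} = \frac{1}{- \frac{635 \cdot 702^{2}}{759} - 91} = \frac{1}{\left(- \frac{635}{759}\right) 492804 - 91} = \frac{1}{- \frac{104310180}{253} - 91} = \frac{1}{- \frac{104333203}{253}} = - \frac{253}{104333203}$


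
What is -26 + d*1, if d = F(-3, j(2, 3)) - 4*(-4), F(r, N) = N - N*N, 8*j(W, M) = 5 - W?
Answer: -625/64 ≈ -9.7656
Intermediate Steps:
j(W, M) = 5/8 - W/8 (j(W, M) = (5 - W)/8 = 5/8 - W/8)
F(r, N) = N - N²
d = 1039/64 (d = (5/8 - ⅛*2)*(1 - (5/8 - ⅛*2)) - 4*(-4) = (5/8 - ¼)*(1 - (5/8 - ¼)) + 16 = 3*(1 - 1*3/8)/8 + 16 = 3*(1 - 3/8)/8 + 16 = (3/8)*(5/8) + 16 = 15/64 + 16 = 1039/64 ≈ 16.234)
-26 + d*1 = -26 + (1039/64)*1 = -26 + 1039/64 = -625/64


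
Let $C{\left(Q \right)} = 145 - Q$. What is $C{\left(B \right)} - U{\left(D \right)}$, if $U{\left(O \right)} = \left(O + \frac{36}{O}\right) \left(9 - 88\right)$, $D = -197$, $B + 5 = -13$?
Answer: $- \frac{3036644}{197} \approx -15414.0$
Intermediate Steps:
$B = -18$ ($B = -5 - 13 = -18$)
$U{\left(O \right)} = - \frac{2844}{O} - 79 O$ ($U{\left(O \right)} = \left(O + \frac{36}{O}\right) \left(-79\right) = - \frac{2844}{O} - 79 O$)
$C{\left(B \right)} - U{\left(D \right)} = \left(145 - -18\right) - \left(- \frac{2844}{-197} - -15563\right) = \left(145 + 18\right) - \left(\left(-2844\right) \left(- \frac{1}{197}\right) + 15563\right) = 163 - \left(\frac{2844}{197} + 15563\right) = 163 - \frac{3068755}{197} = - \frac{3036644}{197}$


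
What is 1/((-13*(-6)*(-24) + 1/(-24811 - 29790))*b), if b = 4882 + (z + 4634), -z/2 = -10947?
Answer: -54601/3210512622930 ≈ -1.7007e-8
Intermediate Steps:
z = 21894 (z = -2*(-10947) = 21894)
b = 31410 (b = 4882 + (21894 + 4634) = 4882 + 26528 = 31410)
1/((-13*(-6)*(-24) + 1/(-24811 - 29790))*b) = 1/((-13*(-6)*(-24) + 1/(-24811 - 29790))*31410) = (1/31410)/(78*(-24) + 1/(-54601)) = (1/31410)/(-1872 - 1/54601) = (1/31410)/(-102213073/54601) = -54601/102213073*1/31410 = -54601/3210512622930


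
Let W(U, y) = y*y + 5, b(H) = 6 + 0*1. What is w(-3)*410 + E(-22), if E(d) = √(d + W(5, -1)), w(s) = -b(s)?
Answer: -2460 + 4*I ≈ -2460.0 + 4.0*I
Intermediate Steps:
b(H) = 6 (b(H) = 6 + 0 = 6)
w(s) = -6 (w(s) = -1*6 = -6)
W(U, y) = 5 + y² (W(U, y) = y² + 5 = 5 + y²)
E(d) = √(6 + d) (E(d) = √(d + (5 + (-1)²)) = √(d + (5 + 1)) = √(d + 6) = √(6 + d))
w(-3)*410 + E(-22) = -6*410 + √(6 - 22) = -2460 + √(-16) = -2460 + 4*I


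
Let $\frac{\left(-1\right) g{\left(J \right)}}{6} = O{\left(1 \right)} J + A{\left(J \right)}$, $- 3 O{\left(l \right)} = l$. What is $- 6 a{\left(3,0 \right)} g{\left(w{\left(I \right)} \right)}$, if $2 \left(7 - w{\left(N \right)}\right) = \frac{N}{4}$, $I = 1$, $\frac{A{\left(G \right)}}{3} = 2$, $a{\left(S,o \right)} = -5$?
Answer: $- \frac{1335}{2} \approx -667.5$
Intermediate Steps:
$A{\left(G \right)} = 6$ ($A{\left(G \right)} = 3 \cdot 2 = 6$)
$O{\left(l \right)} = - \frac{l}{3}$
$w{\left(N \right)} = 7 - \frac{N}{8}$ ($w{\left(N \right)} = 7 - \frac{N \frac{1}{4}}{2} = 7 - \frac{\frac{1}{4} N}{2} = 7 - \frac{N}{8}$)
$g{\left(J \right)} = -36 + 2 J$ ($g{\left(J \right)} = - 6 \left(\left(- \frac{1}{3}\right) 1 J + 6\right) = - 6 \left(- \frac{J}{3} + 6\right) = - 6 \left(6 - \frac{J}{3}\right) = -36 + 2 J$)
$- 6 a{\left(3,0 \right)} g{\left(w{\left(I \right)} \right)} = \left(-6\right) \left(-5\right) \left(-36 + 2 \left(7 - \frac{1}{8}\right)\right) = 30 \left(-36 + 2 \left(7 - \frac{1}{8}\right)\right) = 30 \left(-36 + 2 \cdot \frac{55}{8}\right) = 30 \left(-36 + \frac{55}{4}\right) = 30 \left(- \frac{89}{4}\right) = - \frac{1335}{2}$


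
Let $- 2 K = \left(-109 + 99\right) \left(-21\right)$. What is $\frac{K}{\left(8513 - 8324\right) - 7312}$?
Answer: $\frac{105}{7123} \approx 0.014741$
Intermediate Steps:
$K = -105$ ($K = - \frac{\left(-109 + 99\right) \left(-21\right)}{2} = - \frac{\left(-10\right) \left(-21\right)}{2} = \left(- \frac{1}{2}\right) 210 = -105$)
$\frac{K}{\left(8513 - 8324\right) - 7312} = - \frac{105}{\left(8513 - 8324\right) - 7312} = - \frac{105}{189 - 7312} = - \frac{105}{-7123} = \left(-105\right) \left(- \frac{1}{7123}\right) = \frac{105}{7123}$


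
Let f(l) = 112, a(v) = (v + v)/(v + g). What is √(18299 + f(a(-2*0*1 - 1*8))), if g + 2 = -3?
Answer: 19*√51 ≈ 135.69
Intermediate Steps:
g = -5 (g = -2 - 3 = -5)
a(v) = 2*v/(-5 + v) (a(v) = (v + v)/(v - 5) = (2*v)/(-5 + v) = 2*v/(-5 + v))
√(18299 + f(a(-2*0*1 - 1*8))) = √(18299 + 112) = √18411 = 19*√51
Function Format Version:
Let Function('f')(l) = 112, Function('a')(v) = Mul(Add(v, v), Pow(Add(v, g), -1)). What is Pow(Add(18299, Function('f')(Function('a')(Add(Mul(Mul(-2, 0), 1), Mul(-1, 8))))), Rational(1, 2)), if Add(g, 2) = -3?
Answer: Mul(19, Pow(51, Rational(1, 2))) ≈ 135.69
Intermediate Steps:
g = -5 (g = Add(-2, -3) = -5)
Function('a')(v) = Mul(2, v, Pow(Add(-5, v), -1)) (Function('a')(v) = Mul(Add(v, v), Pow(Add(v, -5), -1)) = Mul(Mul(2, v), Pow(Add(-5, v), -1)) = Mul(2, v, Pow(Add(-5, v), -1)))
Pow(Add(18299, Function('f')(Function('a')(Add(Mul(Mul(-2, 0), 1), Mul(-1, 8))))), Rational(1, 2)) = Pow(Add(18299, 112), Rational(1, 2)) = Pow(18411, Rational(1, 2)) = Mul(19, Pow(51, Rational(1, 2)))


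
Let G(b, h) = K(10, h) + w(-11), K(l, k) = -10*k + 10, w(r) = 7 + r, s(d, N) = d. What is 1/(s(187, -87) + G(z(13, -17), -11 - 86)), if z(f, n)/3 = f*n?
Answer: 1/1163 ≈ 0.00085985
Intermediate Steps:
z(f, n) = 3*f*n (z(f, n) = 3*(f*n) = 3*f*n)
K(l, k) = 10 - 10*k
G(b, h) = 6 - 10*h (G(b, h) = (10 - 10*h) + (7 - 11) = (10 - 10*h) - 4 = 6 - 10*h)
1/(s(187, -87) + G(z(13, -17), -11 - 86)) = 1/(187 + (6 - 10*(-11 - 86))) = 1/(187 + (6 - 10*(-97))) = 1/(187 + (6 + 970)) = 1/(187 + 976) = 1/1163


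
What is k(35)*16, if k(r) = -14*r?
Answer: -7840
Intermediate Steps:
k(35)*16 = -14*35*16 = -490*16 = -7840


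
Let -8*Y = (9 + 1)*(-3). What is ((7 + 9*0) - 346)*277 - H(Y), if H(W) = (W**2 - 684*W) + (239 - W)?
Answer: -1465397/16 ≈ -91587.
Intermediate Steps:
Y = 15/4 (Y = -(9 + 1)*(-3)/8 = -5*(-3)/4 = -1/8*(-30) = 15/4 ≈ 3.7500)
H(W) = 239 + W**2 - 685*W
((7 + 9*0) - 346)*277 - H(Y) = ((7 + 9*0) - 346)*277 - (239 + (15/4)**2 - 685*15/4) = ((7 + 0) - 346)*277 - (239 + 225/16 - 10275/4) = (7 - 346)*277 - 1*(-37051/16) = -339*277 + 37051/16 = -93903 + 37051/16 = -1465397/16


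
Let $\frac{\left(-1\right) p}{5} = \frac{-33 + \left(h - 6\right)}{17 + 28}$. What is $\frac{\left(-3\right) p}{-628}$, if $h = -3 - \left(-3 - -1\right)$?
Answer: $\frac{10}{471} \approx 0.021231$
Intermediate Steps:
$h = -1$ ($h = -3 - \left(-3 + 1\right) = -3 - -2 = -3 + 2 = -1$)
$p = \frac{40}{9}$ ($p = - 5 \frac{-33 - 7}{17 + 28} = - 5 \frac{-33 - 7}{45} = - 5 \left(\left(-40\right) \frac{1}{45}\right) = \left(-5\right) \left(- \frac{8}{9}\right) = \frac{40}{9} \approx 4.4444$)
$\frac{\left(-3\right) p}{-628} = \frac{\left(-3\right) \frac{40}{9}}{-628} = \left(- \frac{40}{3}\right) \left(- \frac{1}{628}\right) = \frac{10}{471}$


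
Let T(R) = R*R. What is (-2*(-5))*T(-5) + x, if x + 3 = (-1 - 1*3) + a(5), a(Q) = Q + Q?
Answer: 253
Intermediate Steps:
a(Q) = 2*Q
x = 3 (x = -3 + ((-1 - 1*3) + 2*5) = -3 + ((-1 - 3) + 10) = -3 + (-4 + 10) = -3 + 6 = 3)
T(R) = R**2
(-2*(-5))*T(-5) + x = -2*(-5)*(-5)**2 + 3 = 10*25 + 3 = 250 + 3 = 253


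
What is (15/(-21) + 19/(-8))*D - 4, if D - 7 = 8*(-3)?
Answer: 2717/56 ≈ 48.518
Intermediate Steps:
D = -17 (D = 7 + 8*(-3) = 7 - 24 = -17)
(15/(-21) + 19/(-8))*D - 4 = (15/(-21) + 19/(-8))*(-17) - 4 = (15*(-1/21) + 19*(-⅛))*(-17) - 4 = (-5/7 - 19/8)*(-17) - 4 = -173/56*(-17) - 4 = 2941/56 - 4 = 2717/56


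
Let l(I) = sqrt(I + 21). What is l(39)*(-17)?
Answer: -34*sqrt(15) ≈ -131.68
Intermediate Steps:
l(I) = sqrt(21 + I)
l(39)*(-17) = sqrt(21 + 39)*(-17) = sqrt(60)*(-17) = (2*sqrt(15))*(-17) = -34*sqrt(15)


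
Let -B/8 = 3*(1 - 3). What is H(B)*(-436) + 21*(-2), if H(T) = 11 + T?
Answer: -25766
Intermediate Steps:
B = 48 (B = -24*(1 - 3) = -24*(-2) = -8*(-6) = 48)
H(B)*(-436) + 21*(-2) = (11 + 48)*(-436) + 21*(-2) = 59*(-436) - 42 = -25724 - 42 = -25766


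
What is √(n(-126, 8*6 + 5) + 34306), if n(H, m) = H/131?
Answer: 2*√147177190/131 ≈ 185.22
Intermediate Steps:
n(H, m) = H/131 (n(H, m) = H*(1/131) = H/131)
√(n(-126, 8*6 + 5) + 34306) = √((1/131)*(-126) + 34306) = √(-126/131 + 34306) = √(4493960/131) = 2*√147177190/131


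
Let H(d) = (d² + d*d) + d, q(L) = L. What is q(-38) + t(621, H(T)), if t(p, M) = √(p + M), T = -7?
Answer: -38 + 2*√178 ≈ -11.317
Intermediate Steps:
H(d) = d + 2*d² (H(d) = (d² + d²) + d = 2*d² + d = d + 2*d²)
t(p, M) = √(M + p)
q(-38) + t(621, H(T)) = -38 + √(-7*(1 + 2*(-7)) + 621) = -38 + √(-7*(1 - 14) + 621) = -38 + √(-7*(-13) + 621) = -38 + √(91 + 621) = -38 + √712 = -38 + 2*√178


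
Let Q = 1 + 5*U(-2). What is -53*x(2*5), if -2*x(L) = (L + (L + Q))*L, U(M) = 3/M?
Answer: 7155/2 ≈ 3577.5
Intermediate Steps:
Q = -13/2 (Q = 1 + 5*(3/(-2)) = 1 + 5*(3*(-1/2)) = 1 + 5*(-3/2) = 1 - 15/2 = -13/2 ≈ -6.5000)
x(L) = -L*(-13/2 + 2*L)/2 (x(L) = -(L + (L - 13/2))*L/2 = -(L + (-13/2 + L))*L/2 = -(-13/2 + 2*L)*L/2 = -L*(-13/2 + 2*L)/2)
-53*x(2*5) = -53*2*5*(13 - 8*5)/4 = -53*10*(13 - 4*10)/4 = -53*10*(13 - 40)/4 = -53*10*(-27)/4 = -53*(-135/2) = 7155/2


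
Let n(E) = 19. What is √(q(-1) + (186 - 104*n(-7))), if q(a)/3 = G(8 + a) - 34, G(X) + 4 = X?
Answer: I*√1883 ≈ 43.394*I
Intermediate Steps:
G(X) = -4 + X
q(a) = -90 + 3*a (q(a) = 3*((-4 + (8 + a)) - 34) = 3*((4 + a) - 34) = 3*(-30 + a) = -90 + 3*a)
√(q(-1) + (186 - 104*n(-7))) = √((-90 + 3*(-1)) + (186 - 104*19)) = √((-90 - 3) + (186 - 1976)) = √(-93 - 1790) = √(-1883) = I*√1883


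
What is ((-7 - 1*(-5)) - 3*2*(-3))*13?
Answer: 208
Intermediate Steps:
((-7 - 1*(-5)) - 3*2*(-3))*13 = ((-7 + 5) - 6*(-3))*13 = (-2 + 18)*13 = 16*13 = 208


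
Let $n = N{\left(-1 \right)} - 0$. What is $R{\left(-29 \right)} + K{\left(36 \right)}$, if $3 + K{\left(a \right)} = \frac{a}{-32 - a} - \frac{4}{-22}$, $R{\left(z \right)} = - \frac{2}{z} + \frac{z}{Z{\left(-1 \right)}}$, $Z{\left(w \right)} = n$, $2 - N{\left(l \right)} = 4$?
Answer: $\frac{121707}{10846} \approx 11.221$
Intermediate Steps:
$N{\left(l \right)} = -2$ ($N{\left(l \right)} = 2 - 4 = -2$)
$n = -2$ ($n = -2 - 0 = -2 + 0 = -2$)
$Z{\left(w \right)} = -2$
$R{\left(z \right)} = - \frac{2}{z} - \frac{z}{2}$ ($R{\left(z \right)} = - \frac{2}{z} + \frac{z}{-2} = - \frac{2}{z} + z \left(- \frac{1}{2}\right) = - \frac{2}{z} - \frac{z}{2}$)
$K{\left(a \right)} = - \frac{31}{11} + \frac{a}{-32 - a}$ ($K{\left(a \right)} = -3 + \left(\frac{a}{-32 - a} - \frac{4}{-22}\right) = -3 + \left(\frac{a}{-32 - a} - - \frac{2}{11}\right) = -3 + \left(\frac{a}{-32 - a} + \frac{2}{11}\right) = -3 + \left(\frac{2}{11} + \frac{a}{-32 - a}\right) = - \frac{31}{11} + \frac{a}{-32 - a}$)
$R{\left(-29 \right)} + K{\left(36 \right)} = \left(- \frac{2}{-29} - - \frac{29}{2}\right) + \frac{2 \left(-496 - 756\right)}{11 \left(32 + 36\right)} = \left(\left(-2\right) \left(- \frac{1}{29}\right) + \frac{29}{2}\right) + \frac{2 \left(-496 - 756\right)}{11 \cdot 68} = \left(\frac{2}{29} + \frac{29}{2}\right) + \frac{2}{11} \cdot \frac{1}{68} \left(-1252\right) = \frac{845}{58} - \frac{626}{187} = \frac{121707}{10846}$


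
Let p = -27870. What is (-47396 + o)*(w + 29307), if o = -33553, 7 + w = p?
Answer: -115757070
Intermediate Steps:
w = -27877 (w = -7 - 27870 = -27877)
(-47396 + o)*(w + 29307) = (-47396 - 33553)*(-27877 + 29307) = -80949*1430 = -115757070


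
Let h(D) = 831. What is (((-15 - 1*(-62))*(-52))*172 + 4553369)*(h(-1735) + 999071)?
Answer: 4132595965902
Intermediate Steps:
(((-15 - 1*(-62))*(-52))*172 + 4553369)*(h(-1735) + 999071) = (((-15 - 1*(-62))*(-52))*172 + 4553369)*(831 + 999071) = (((-15 + 62)*(-52))*172 + 4553369)*999902 = ((47*(-52))*172 + 4553369)*999902 = (-2444*172 + 4553369)*999902 = (-420368 + 4553369)*999902 = 4133001*999902 = 4132595965902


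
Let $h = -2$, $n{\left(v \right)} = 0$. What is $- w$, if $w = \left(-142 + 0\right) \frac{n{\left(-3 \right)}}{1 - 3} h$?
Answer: $0$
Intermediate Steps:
$w = 0$ ($w = \left(-142 + 0\right) \frac{1}{1 - 3} \cdot 0 \left(-2\right) = - 142 \frac{1}{-2} \cdot 0 \left(-2\right) = - 142 \left(- \frac{1}{2}\right) 0 \left(-2\right) = - 142 \cdot 0 \left(-2\right) = \left(-142\right) 0 = 0$)
$- w = \left(-1\right) 0 = 0$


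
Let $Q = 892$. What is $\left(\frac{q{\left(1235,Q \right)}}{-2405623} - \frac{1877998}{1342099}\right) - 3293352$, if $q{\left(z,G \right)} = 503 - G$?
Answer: $- \frac{966624438559531777}{293507656607} \approx -3.2934 \cdot 10^{6}$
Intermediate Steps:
$\left(\frac{q{\left(1235,Q \right)}}{-2405623} - \frac{1877998}{1342099}\right) - 3293352 = \left(\frac{503 - 892}{-2405623} - \frac{1877998}{1342099}\right) - 3293352 = \left(\left(503 - 892\right) \left(- \frac{1}{2405623}\right) - \frac{1877998}{1342099}\right) - 3293352 = \left(\left(-389\right) \left(- \frac{1}{2405623}\right) - \frac{1877998}{1342099}\right) - 3293352 = \left(\frac{389}{2405623} - \frac{1877998}{1342099}\right) - 3293352 = - \frac{410657555113}{293507656607} - 3293352 = - \frac{966624438559531777}{293507656607}$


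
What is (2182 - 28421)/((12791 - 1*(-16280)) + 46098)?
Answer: -26239/75169 ≈ -0.34907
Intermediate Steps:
(2182 - 28421)/((12791 - 1*(-16280)) + 46098) = -26239/((12791 + 16280) + 46098) = -26239/(29071 + 46098) = -26239/75169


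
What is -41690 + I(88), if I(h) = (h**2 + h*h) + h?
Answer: -26114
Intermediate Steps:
I(h) = h + 2*h**2 (I(h) = (h**2 + h**2) + h = 2*h**2 + h = h + 2*h**2)
-41690 + I(88) = -41690 + 88*(1 + 2*88) = -41690 + 88*(1 + 176) = -41690 + 88*177 = -41690 + 15576 = -26114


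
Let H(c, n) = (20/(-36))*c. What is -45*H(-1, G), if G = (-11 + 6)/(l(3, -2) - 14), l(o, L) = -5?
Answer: -25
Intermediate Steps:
G = 5/19 (G = (-11 + 6)/(-5 - 14) = -5/(-19) = -5*(-1/19) = 5/19 ≈ 0.26316)
H(c, n) = -5*c/9 (H(c, n) = (20*(-1/36))*c = -5*c/9)
-45*H(-1, G) = -(-25)*(-1) = -45*5/9 = -25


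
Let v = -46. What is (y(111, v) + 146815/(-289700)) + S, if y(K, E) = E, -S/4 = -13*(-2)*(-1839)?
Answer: 11078678037/57940 ≈ 1.9121e+5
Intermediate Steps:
S = 191256 (S = -4*(-13*(-2))*(-1839) = -104*(-1839) = -4*(-47814) = 191256)
(y(111, v) + 146815/(-289700)) + S = (-46 + 146815/(-289700)) + 191256 = (-46 + 146815*(-1/289700)) + 191256 = (-46 - 29363/57940) + 191256 = -2694603/57940 + 191256 = 11078678037/57940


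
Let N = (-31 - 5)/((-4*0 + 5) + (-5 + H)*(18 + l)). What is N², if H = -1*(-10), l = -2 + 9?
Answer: 324/4225 ≈ 0.076686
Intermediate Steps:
l = 7
H = 10
N = -18/65 (N = (-31 - 5)/((-4*0 + 5) + (-5 + 10)*(18 + 7)) = -36/((0 + 5) + 5*25) = -36/(5 + 125) = -36/130 = -36*1/130 = -18/65 ≈ -0.27692)
N² = (-18/65)² = 324/4225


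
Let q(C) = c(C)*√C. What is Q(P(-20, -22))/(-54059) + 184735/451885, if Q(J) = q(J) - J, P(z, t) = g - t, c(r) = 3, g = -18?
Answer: 1997137119/4885690243 ≈ 0.40877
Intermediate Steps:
q(C) = 3*√C
P(z, t) = -18 - t
Q(J) = -J + 3*√J (Q(J) = 3*√J - J = -J + 3*√J)
Q(P(-20, -22))/(-54059) + 184735/451885 = (-(-18 - 1*(-22)) + 3*√(-18 - 1*(-22)))/(-54059) + 184735/451885 = (-(-18 + 22) + 3*√(-18 + 22))*(-1/54059) + 184735*(1/451885) = (-1*4 + 3*√4)*(-1/54059) + 36947/90377 = (-4 + 3*2)*(-1/54059) + 36947/90377 = (-4 + 6)*(-1/54059) + 36947/90377 = 2*(-1/54059) + 36947/90377 = -2/54059 + 36947/90377 = 1997137119/4885690243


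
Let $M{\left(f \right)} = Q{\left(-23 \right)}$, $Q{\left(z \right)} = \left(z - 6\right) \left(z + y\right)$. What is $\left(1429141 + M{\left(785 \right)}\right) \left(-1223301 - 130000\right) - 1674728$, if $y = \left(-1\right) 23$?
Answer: $-1935864922703$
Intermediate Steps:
$y = -23$
$Q{\left(z \right)} = \left(-23 + z\right) \left(-6 + z\right)$ ($Q{\left(z \right)} = \left(z - 6\right) \left(z - 23\right) = \left(-6 + z\right) \left(-23 + z\right) = \left(-23 + z\right) \left(-6 + z\right)$)
$M{\left(f \right)} = 1334$ ($M{\left(f \right)} = 138 + \left(-23\right)^{2} - -667 = 138 + 529 + 667 = 1334$)
$\left(1429141 + M{\left(785 \right)}\right) \left(-1223301 - 130000\right) - 1674728 = \left(1429141 + 1334\right) \left(-1223301 - 130000\right) - 1674728 = 1430475 \left(-1353301\right) - 1674728 = -1935863247975 - 1674728 = -1935864922703$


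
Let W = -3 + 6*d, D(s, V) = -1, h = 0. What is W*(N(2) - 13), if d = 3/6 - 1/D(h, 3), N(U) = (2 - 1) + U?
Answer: -60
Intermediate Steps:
N(U) = 1 + U
d = 3/2 (d = 3/6 - 1/(-1) = 3*(⅙) - 1*(-1) = ½ + 1 = 3/2 ≈ 1.5000)
W = 6 (W = -3 + 6*(3/2) = -3 + 9 = 6)
W*(N(2) - 13) = 6*((1 + 2) - 13) = 6*(3 - 13) = 6*(-10) = -60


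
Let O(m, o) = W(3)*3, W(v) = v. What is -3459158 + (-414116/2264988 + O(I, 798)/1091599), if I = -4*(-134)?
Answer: -2138156380441598222/618114658953 ≈ -3.4592e+6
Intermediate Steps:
I = 536
O(m, o) = 9 (O(m, o) = 3*3 = 9)
-3459158 + (-414116/2264988 + O(I, 798)/1091599) = -3459158 + (-414116/2264988 + 9/1091599) = -3459158 + (-414116*1/2264988 + 9*(1/1091599)) = -3459158 + (-103529/566247 + 9/1091599) = -3459158 - 113007056648/618114658953 = -2138156380441598222/618114658953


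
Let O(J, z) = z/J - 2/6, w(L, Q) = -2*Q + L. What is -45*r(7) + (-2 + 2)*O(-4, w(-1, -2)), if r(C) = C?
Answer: -315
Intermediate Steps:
w(L, Q) = L - 2*Q
O(J, z) = -⅓ + z/J (O(J, z) = z/J - 2*⅙ = z/J - ⅓ = -⅓ + z/J)
-45*r(7) + (-2 + 2)*O(-4, w(-1, -2)) = -45*7 + (-2 + 2)*(((-1 - 2*(-2)) - ⅓*(-4))/(-4)) = -315 + 0*(-((-1 + 4) + 4/3)/4) = -315 + 0*(-(3 + 4/3)/4) = -315 + 0*(-¼*13/3) = -315 + 0*(-13/12) = -315 + 0 = -315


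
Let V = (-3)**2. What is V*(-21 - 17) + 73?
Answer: -269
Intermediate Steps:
V = 9
V*(-21 - 17) + 73 = 9*(-21 - 17) + 73 = 9*(-38) + 73 = -342 + 73 = -269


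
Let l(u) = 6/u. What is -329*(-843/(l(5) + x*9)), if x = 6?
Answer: 462245/92 ≈ 5024.4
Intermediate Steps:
-329*(-843/(l(5) + x*9)) = -329*(-843/(6/5 + 6*9)) = -329*(-843/(6*(1/5) + 54)) = -329*(-843/(6/5 + 54)) = -329/((276/5)*(-1/843)) = -329/(-92/1405) = -329*(-1405/92) = 462245/92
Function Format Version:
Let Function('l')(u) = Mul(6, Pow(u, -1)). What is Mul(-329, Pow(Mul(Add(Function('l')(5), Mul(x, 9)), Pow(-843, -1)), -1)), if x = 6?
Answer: Rational(462245, 92) ≈ 5024.4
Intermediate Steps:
Mul(-329, Pow(Mul(Add(Function('l')(5), Mul(x, 9)), Pow(-843, -1)), -1)) = Mul(-329, Pow(Mul(Add(Mul(6, Pow(5, -1)), Mul(6, 9)), Pow(-843, -1)), -1)) = Mul(-329, Pow(Mul(Add(Mul(6, Rational(1, 5)), 54), Rational(-1, 843)), -1)) = Mul(-329, Pow(Mul(Add(Rational(6, 5), 54), Rational(-1, 843)), -1)) = Mul(-329, Pow(Mul(Rational(276, 5), Rational(-1, 843)), -1)) = Mul(-329, Pow(Rational(-92, 1405), -1)) = Mul(-329, Rational(-1405, 92)) = Rational(462245, 92)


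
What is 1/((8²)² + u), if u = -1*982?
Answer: 1/3114 ≈ 0.00032113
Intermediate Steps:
u = -982
1/((8²)² + u) = 1/((8²)² - 982) = 1/(64² - 982) = 1/(4096 - 982) = 1/3114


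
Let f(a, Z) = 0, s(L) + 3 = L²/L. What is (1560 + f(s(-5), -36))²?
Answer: 2433600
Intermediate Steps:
s(L) = -3 + L (s(L) = -3 + L²/L = -3 + L)
(1560 + f(s(-5), -36))² = (1560 + 0)² = 1560² = 2433600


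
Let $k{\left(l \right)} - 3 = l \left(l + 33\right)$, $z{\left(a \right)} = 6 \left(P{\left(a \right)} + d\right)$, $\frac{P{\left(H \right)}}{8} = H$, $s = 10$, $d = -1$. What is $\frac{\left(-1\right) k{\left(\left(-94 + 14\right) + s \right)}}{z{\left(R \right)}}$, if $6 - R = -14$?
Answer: $- \frac{2593}{954} \approx -2.718$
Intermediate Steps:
$P{\left(H \right)} = 8 H$
$R = 20$ ($R = 6 - -14 = 6 + 14 = 20$)
$z{\left(a \right)} = -6 + 48 a$ ($z{\left(a \right)} = 6 \left(8 a - 1\right) = 6 \left(-1 + 8 a\right) = -6 + 48 a$)
$k{\left(l \right)} = 3 + l \left(33 + l\right)$ ($k{\left(l \right)} = 3 + l \left(l + 33\right) = 3 + l \left(33 + l\right)$)
$\frac{\left(-1\right) k{\left(\left(-94 + 14\right) + s \right)}}{z{\left(R \right)}} = \frac{\left(-1\right) \left(3 + \left(\left(-94 + 14\right) + 10\right)^{2} + 33 \left(\left(-94 + 14\right) + 10\right)\right)}{-6 + 48 \cdot 20} = \frac{\left(-1\right) \left(3 + \left(-80 + 10\right)^{2} + 33 \left(-80 + 10\right)\right)}{-6 + 960} = \frac{\left(-1\right) \left(3 + \left(-70\right)^{2} + 33 \left(-70\right)\right)}{954} = - (3 + 4900 - 2310) \frac{1}{954} = \left(-1\right) 2593 \cdot \frac{1}{954} = \left(-2593\right) \frac{1}{954} = - \frac{2593}{954}$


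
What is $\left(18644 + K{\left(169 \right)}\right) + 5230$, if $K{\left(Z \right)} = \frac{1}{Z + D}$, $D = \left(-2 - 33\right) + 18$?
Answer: $\frac{3628849}{152} \approx 23874.0$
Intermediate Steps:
$D = -17$ ($D = -35 + 18 = -17$)
$K{\left(Z \right)} = \frac{1}{-17 + Z}$ ($K{\left(Z \right)} = \frac{1}{Z - 17} = \frac{1}{-17 + Z}$)
$\left(18644 + K{\left(169 \right)}\right) + 5230 = \left(18644 + \frac{1}{-17 + 169}\right) + 5230 = \left(18644 + \frac{1}{152}\right) + 5230 = \frac{2833889}{152} + 5230 = \frac{3628849}{152}$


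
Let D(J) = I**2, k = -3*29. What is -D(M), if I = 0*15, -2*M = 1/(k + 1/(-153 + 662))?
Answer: 0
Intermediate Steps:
k = -87
M = 509/88564 (M = -1/(2*(-87 + 1/(-153 + 662))) = -1/(2*(-87 + 1/509)) = -1/(2*(-44282/509)) = -1/2*(-509/44282) = 509/88564 ≈ 0.0057473)
I = 0
D(J) = 0 (D(J) = 0**2 = 0)
-D(M) = -1*0 = 0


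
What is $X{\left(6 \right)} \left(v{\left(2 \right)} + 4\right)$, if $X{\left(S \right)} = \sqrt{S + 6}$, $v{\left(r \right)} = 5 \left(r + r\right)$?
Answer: $48 \sqrt{3} \approx 83.138$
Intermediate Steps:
$v{\left(r \right)} = 10 r$ ($v{\left(r \right)} = 5 \cdot 2 r = 10 r$)
$X{\left(S \right)} = \sqrt{6 + S}$
$X{\left(6 \right)} \left(v{\left(2 \right)} + 4\right) = \sqrt{6 + 6} \left(10 \cdot 2 + 4\right) = \sqrt{12} \left(20 + 4\right) = 2 \sqrt{3} \cdot 24 = 48 \sqrt{3}$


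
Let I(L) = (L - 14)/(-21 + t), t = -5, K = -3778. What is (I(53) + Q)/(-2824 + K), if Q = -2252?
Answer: 4507/13204 ≈ 0.34134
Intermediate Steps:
I(L) = 7/13 - L/26 (I(L) = (L - 14)/(-21 - 5) = (-14 + L)/(-26) = (-14 + L)*(-1/26) = 7/13 - L/26)
(I(53) + Q)/(-2824 + K) = ((7/13 - 1/26*53) - 2252)/(-2824 - 3778) = ((7/13 - 53/26) - 2252)/(-6602) = (-3/2 - 2252)*(-1/6602) = -4507/2*(-1/6602) = 4507/13204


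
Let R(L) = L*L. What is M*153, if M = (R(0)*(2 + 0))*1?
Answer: 0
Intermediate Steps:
R(L) = L**2
M = 0 (M = (0**2*(2 + 0))*1 = (0*2)*1 = 0*1 = 0)
M*153 = 0*153 = 0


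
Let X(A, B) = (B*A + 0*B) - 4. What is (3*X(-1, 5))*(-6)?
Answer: 162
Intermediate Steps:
X(A, B) = -4 + A*B (X(A, B) = (A*B + 0) - 4 = A*B - 4 = -4 + A*B)
(3*X(-1, 5))*(-6) = (3*(-4 - 1*5))*(-6) = (3*(-4 - 5))*(-6) = (3*(-9))*(-6) = -27*(-6) = 162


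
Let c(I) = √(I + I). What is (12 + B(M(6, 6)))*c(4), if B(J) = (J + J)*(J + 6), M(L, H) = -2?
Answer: -8*√2 ≈ -11.314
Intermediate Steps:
c(I) = √2*√I (c(I) = √(2*I) = √2*√I)
B(J) = 2*J*(6 + J) (B(J) = (2*J)*(6 + J) = 2*J*(6 + J))
(12 + B(M(6, 6)))*c(4) = (12 + 2*(-2)*(6 - 2))*(√2*√4) = (12 + 2*(-2)*4)*(√2*2) = (12 - 16)*(2*√2) = -8*√2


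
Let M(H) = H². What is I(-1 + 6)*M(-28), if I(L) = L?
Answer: 3920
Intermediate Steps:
I(-1 + 6)*M(-28) = (-1 + 6)*(-28)² = 5*784 = 3920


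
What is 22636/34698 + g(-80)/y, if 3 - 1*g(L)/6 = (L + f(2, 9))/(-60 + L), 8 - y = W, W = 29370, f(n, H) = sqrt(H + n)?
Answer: 1162232107/1782904683 - 3*sqrt(11)/2055340 ≈ 0.65187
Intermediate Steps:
y = -29362 (y = 8 - 1*29370 = 8 - 29370 = -29362)
g(L) = 18 - 6*(L + sqrt(11))/(-60 + L) (g(L) = 18 - 6*(L + sqrt(9 + 2))/(-60 + L) = 18 - 6*(L + sqrt(11))/(-60 + L))
22636/34698 + g(-80)/y = 22636/34698 + (6*(-180 - sqrt(11) + 2*(-80))/(-60 - 80))/(-29362) = 22636*(1/34698) + (6*(-180 - sqrt(11) - 160)/(-140))*(-1/29362) = 11318/17349 + (6*(-1/140)*(-340 - sqrt(11)))*(-1/29362) = 11318/17349 + (102/7 + 3*sqrt(11)/70)*(-1/29362) = 11318/17349 + (-51/102767 - 3*sqrt(11)/2055340) = 1162232107/1782904683 - 3*sqrt(11)/2055340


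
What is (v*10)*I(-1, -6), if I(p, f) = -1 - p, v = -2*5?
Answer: 0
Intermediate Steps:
v = -10
(v*10)*I(-1, -6) = (-10*10)*(-1 - 1*(-1)) = -100*(-1 + 1) = -100*0 = 0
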